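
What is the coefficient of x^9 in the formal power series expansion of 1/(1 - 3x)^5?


The general identity 1/(1 - c x)^r = sum_{k>=0} c^k C(k + r - 1, r - 1) x^k follows by substituting y = c x into 1/(1 - y)^r = sum_{k>=0} C(k + r - 1, r - 1) y^k.
For c = 3, r = 5, k = 9:
3^9 * C(13, 4) = 19683 * 715 = 14073345.

14073345


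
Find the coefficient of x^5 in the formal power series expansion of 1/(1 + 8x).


Write 1/(1 + c x) = 1/(1 - (-c) x) and apply the geometric-series identity
1/(1 - y) = sum_{k>=0} y^k to get 1/(1 + c x) = sum_{k>=0} (-c)^k x^k.
So the coefficient of x^k is (-c)^k = (-1)^k * c^k.
Here c = 8 and k = 5:
(-8)^5 = -1 * 32768 = -32768

-32768


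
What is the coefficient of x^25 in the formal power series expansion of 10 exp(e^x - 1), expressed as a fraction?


exp(e^x - 1) is the exponential generating function for the Bell numbers Bell_k: exp(e^x - 1) = sum_{k>=0} Bell_k x^k / k!.
So the coefficient of x^25 in 10 exp(e^x - 1) is 10 Bell_25 / 25!.
Computing: Bell_25 = 4638590332229999353 and 25! = 15511210043330985984000000, giving
10 * 4638590332229999353/15511210043330985984000000 = 356814640940769181/119317000333315276800000.

356814640940769181/119317000333315276800000


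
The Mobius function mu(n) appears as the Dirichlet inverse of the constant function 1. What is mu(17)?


17 = 17 (all distinct primes).
mu(17) = (-1)^1 = -1

-1


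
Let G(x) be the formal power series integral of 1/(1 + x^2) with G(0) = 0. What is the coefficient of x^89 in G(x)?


1/(1 + x^2) = sum_{j>=0} (-1)^j x^(2j). Integrating termwise with G(0) = 0:
G(x) = sum_{j>=0} (-1)^j x^(2j+1) / (2j+1) = arctan(x).
Only odd powers are nonzero. For x^89 write 89 = 2*44 + 1, giving
(-1)^44 / 89 = 1/89 = 1/89.

1/89


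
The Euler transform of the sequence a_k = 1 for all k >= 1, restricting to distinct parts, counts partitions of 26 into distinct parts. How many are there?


Partitions of 26 into distinct parts can be computed via generating function.
Product (1+x)(1+x^2)(1+x^3)...
The coefficient of x^26 = 165

165


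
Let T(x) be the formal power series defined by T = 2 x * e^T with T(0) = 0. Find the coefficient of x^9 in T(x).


Apply the Lagrange inversion formula: if T = 2 x * phi(T) with phi(t) = e^t, then
[x^n] T = 2^n * (1/n) [t^(n-1)] phi(t)^n = 2^n * (1/n) [t^(n-1)] e^(n t) = 2^n * (1/n) * n^(n-1) / (n-1)! = 2^n * n^(n-1) / n!.
When c = 1 this is the Cayley count of rooted labeled trees on n vertices, divided by n!.
For n = 9: 2^9 * 9^8 / 9! = 512 * 43046721/362880 = 2125764/35.

2125764/35


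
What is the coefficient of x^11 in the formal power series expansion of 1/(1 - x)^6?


The expansion 1/(1 - x)^r = sum_{k>=0} C(k + r - 1, r - 1) x^k follows from the multiset / negative-binomial theorem (or from repeated differentiation of the geometric series).
For r = 6 and k = 11:
C(16, 5) = 20922789888000 / (120 * 39916800) = 4368.

4368


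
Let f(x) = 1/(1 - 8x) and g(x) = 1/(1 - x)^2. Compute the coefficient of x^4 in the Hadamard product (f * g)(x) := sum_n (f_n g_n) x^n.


f has coefficients f_k = 8^k. For g = 1/(1 - x)^2 the coefficient is g_k = C(k + 1, 1) = k + 1. The Hadamard coefficient is (f * g)_k = 8^k * (k + 1).
For k = 4: 8^4 * 5 = 4096 * 5 = 20480.

20480


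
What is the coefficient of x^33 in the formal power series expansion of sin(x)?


The Maclaurin series is sin(t) = sum_{k>=0} (-1)^k t^(2k+1) / (2k+1)!, so substituting t = x, only odd powers of x are nonzero, with coefficient of x^(2k+1) equal to (-1)^k / (2k+1)!.
Write 33 = 2*16 + 1, giving the coefficient (-1)^16 / 33! = 1/8683317618811886495518194401280000000 = 1/8683317618811886495518194401280000000.

1/8683317618811886495518194401280000000


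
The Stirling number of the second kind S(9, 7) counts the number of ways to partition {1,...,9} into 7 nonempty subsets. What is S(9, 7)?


Using the explicit formula S(n,k) = (1/k!) sum_{j=0}^{k} (-1)^(k-j) C(k,j) j^n:
S(9, 7) = 462
Equivalently, S(n,k) is n! times the coefficient of x^n in the EGF (e^x - 1)^k / k!.

462


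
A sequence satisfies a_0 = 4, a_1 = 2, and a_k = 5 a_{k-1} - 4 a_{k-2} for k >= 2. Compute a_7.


The characteristic equation is t^2 - 5 t + 4 = 0, with roots r_1 = 4 and r_2 = 1 (so c_1 = r_1 + r_2, c_2 = -r_1 r_2 as required).
One can use the closed form a_n = A r_1^n + B r_2^n, but direct iteration is more reliable:
a_0 = 4, a_1 = 2, a_2 = -6, a_3 = -38, a_4 = -166, a_5 = -678, a_6 = -2726, a_7 = -10918.
So a_7 = -10918.

-10918


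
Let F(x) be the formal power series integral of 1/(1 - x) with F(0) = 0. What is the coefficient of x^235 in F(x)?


1/(1 - x) = sum_{k>=0} x^k. Integrating termwise and using F(0) = 0 gives
F(x) = sum_{k>=0} x^(k+1) / (k+1) = sum_{m>=1} x^m / m = -ln(1 - x).
So the coefficient of x^235 is 1/235 = 1/235.

1/235


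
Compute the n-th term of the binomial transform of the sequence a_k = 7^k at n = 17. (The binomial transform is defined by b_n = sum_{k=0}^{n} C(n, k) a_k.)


With a_k = 7^k, b_n = sum_{k=0}^{n} C(n, k) 7^k = (1 + 7)^n by the binomial theorem.
For n = 17: (1 + 7)^17 = 8^17 = 2251799813685248.

2251799813685248


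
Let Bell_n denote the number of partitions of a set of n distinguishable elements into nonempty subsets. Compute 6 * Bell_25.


Bell_25 can be computed from the Bell triangle or from Dobinski's identity Bell_n = (1/e) * sum_{k>=0} k^n / k!.
Computing Bell_25 = 4638590332229999353.
Then 6 * 4638590332229999353 = 27831541993379996118.

27831541993379996118


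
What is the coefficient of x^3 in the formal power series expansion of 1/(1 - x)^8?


The negative binomial / multiset identity is
1/(1 - x)^r = sum_{k>=0} C(k + r - 1, r - 1) x^k.
Here r = 8 and k = 3, so the coefficient is
C(3 + 7, 7) = C(10, 7)
= 120

120


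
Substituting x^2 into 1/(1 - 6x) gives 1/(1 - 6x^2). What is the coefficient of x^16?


The coefficient of x^(2m) in 1/(1 - 6x^2) is 6^m.
With n = 16 = 2*8, the coefficient is 6^8 = 1679616.

1679616


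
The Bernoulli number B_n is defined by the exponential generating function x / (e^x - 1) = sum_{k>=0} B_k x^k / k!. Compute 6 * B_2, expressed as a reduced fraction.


Bernoulli numbers can also be computed recursively via B_0 = 1 and sum_{j=0}^{m} C(m+1, j) B_j = 0 for m >= 1. Odd-index Bernoulli numbers vanish for k >= 3.
Computing B_2 = 1/6, so 6 * B_2 = 6 * 1/6 = 1.

1


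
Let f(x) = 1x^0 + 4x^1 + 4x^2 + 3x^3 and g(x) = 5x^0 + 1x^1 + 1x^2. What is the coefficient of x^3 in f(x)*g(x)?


Cauchy product at x^3:
4*1 + 4*1 + 3*5
= 23

23


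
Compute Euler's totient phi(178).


phi(n) counts integers in [1, n] coprime to n. Using the multiplicative formula phi(n) = n * prod_{p | n} (1 - 1/p):
178 = 2 * 89, so
phi(178) = 178 * (1 - 1/2) * (1 - 1/89) = 88.

88


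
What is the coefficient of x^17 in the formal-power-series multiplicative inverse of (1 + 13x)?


The inverse is 1/(1 + 13x). Apply the geometric identity 1/(1 - y) = sum_{k>=0} y^k with y = -13x:
1/(1 + 13x) = sum_{k>=0} (-13)^k x^k.
So the coefficient of x^17 is (-13)^17 = -8650415919381337933.

-8650415919381337933


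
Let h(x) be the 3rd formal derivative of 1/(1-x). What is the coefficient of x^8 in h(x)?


Differentiating 3 times: d^3/dx^3 [1/(1-x)] = 3!/(1-x)^4.
The expansion 1/(1-x)^4 = sum_{k>=0} C(k+3, 3) x^k, so the coefficient of x^n in 3!/(1-x)^4 is 3! * C(n+3, 3).
For n = 8: 6 * C(11, 3) = 6 * 165 = 990

990


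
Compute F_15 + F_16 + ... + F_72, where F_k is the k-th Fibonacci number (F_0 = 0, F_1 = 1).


Use the identity sum_{k=0}^{N} F_k = F_{N+2} - 1 (which follows from F_{k+2} - F_{k+1} = F_k). Then
sum_{k=15}^{72} F_k = (F_{74} - 1) - (F_{16} - 1) = F_{74} - F_{16}.
Computing: F_{74} = 1304969544928657, F_{16} = 987, so
Sum = 1304969544928657 - 987 = 1304969544927670.

1304969544927670


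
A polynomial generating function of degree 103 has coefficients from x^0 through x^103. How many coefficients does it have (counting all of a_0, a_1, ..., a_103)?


A polynomial of degree 103 takes the form a_0 + a_1 x + ... + a_103 x^103.
The number of coefficients is 103 + 1 = 104.

104


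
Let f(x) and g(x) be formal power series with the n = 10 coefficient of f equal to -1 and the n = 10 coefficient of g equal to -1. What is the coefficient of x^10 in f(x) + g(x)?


Addition of formal power series is termwise.
The coefficient of x^10 in f + g = -1 + -1
= -2

-2


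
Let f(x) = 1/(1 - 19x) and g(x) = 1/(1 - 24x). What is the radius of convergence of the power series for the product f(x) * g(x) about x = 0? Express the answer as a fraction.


The radius of 1/(1 - 19x) is 1/19 (nearest singularity at x = 1/19), and the radius of 1/(1 - 24x) is 1/24.
The product f(x)*g(x) = 1/((1 - 19x)(1 - 24x)) has singularities at both 1/19 and 1/24, so its radius of convergence is the distance to the nearest one:
min(1/19, 1/24) = 1/24.

1/24


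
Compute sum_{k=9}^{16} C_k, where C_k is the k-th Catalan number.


C_9 through C_16: 4862, 16796, 58786, 208012, 742900, 2674440, 9694845, 35357670
Sum = 4862 + 16796 + 58786 + 208012 + 742900 + 2674440 + 9694845 + 35357670
= 48758311

48758311


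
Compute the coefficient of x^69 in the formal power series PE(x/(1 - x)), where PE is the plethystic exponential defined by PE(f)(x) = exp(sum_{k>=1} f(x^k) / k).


For f(x) = x/(1 - x) we have
sum_{k>=1} f(x^k) / k = sum_{k>=1} (1/k) * x^k / (1 - x^k) = sum_{k, m >= 1} x^(k m) / k,
which after exponentiating simplifies to
PE(x/(1 - x)) = prod_{k>=1} 1 / (1 - x^k).
This is the generating function for the partition function p(n), so the coefficient of x^69 is p(69).
Computing p(69) by dynamic programming over parts 1, 2, ..., 69: p(69) = 3554345.

3554345


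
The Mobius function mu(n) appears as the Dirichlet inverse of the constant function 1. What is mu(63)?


63 has a squared prime factor, so mu(63) = 0.
Factorization reveals a repeated prime.

0


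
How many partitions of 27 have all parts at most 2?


Using the generating function (1-x)^(-1)(1-x^2)^(-1),
the coefficient of x^27 counts these restricted partitions.
Result = 14

14


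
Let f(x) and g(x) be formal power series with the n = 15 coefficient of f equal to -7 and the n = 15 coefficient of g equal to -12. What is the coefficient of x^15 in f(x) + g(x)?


Addition of formal power series is termwise.
The coefficient of x^15 in f + g = -7 + -12
= -19

-19


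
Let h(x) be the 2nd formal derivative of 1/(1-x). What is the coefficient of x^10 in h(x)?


Differentiating 2 times: d^2/dx^2 [1/(1-x)] = 2!/(1-x)^3.
The expansion 1/(1-x)^3 = sum_{k>=0} C(k+2, 2) x^k, so the coefficient of x^n in 2!/(1-x)^3 is 2! * C(n+2, 2).
For n = 10: 2 * C(12, 2) = 2 * 66 = 132

132


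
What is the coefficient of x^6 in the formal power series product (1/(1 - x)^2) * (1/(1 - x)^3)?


Combine the factors: (1/(1 - x)^2) * (1/(1 - x)^3) = 1/(1 - x)^5.
Then use 1/(1 - x)^r = sum_{k>=0} C(k + r - 1, r - 1) x^k with r = 5 and k = 6:
C(10, 4) = 210.

210


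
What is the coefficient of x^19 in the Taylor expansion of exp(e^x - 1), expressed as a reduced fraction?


exp(e^x - 1) = sum_{k>=0} Bell_k x^k / k!, where Bell_k is the k-th Bell number.
So the coefficient of x^19 is Bell_19 / 19!.
Computing: Bell_19 = 5832742205057 and 19! = 121645100408832000, giving
5832742205057/121645100408832000 = 5832742205057/121645100408832000.

5832742205057/121645100408832000


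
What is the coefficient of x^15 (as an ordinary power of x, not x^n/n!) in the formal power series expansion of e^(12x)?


The exponential series is e^y = sum_{k>=0} y^k / k!. Substituting y = 12x gives
e^(12x) = sum_{k>=0} 12^k x^k / k!.
So the coefficient of x^n is a^n/n! with a = 12, n = 15:
12^15 / 15! = 15407021574586368/1307674368000 = 10319560704/875875

10319560704/875875


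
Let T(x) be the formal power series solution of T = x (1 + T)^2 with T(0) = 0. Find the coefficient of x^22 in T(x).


Apply the Lagrange inversion formula: if T = x * phi(T) with phi(t) = (1 + t)^2, then [x^n] T = (1/n) [t^(n-1)] phi(t)^n = (1/n) [t^(n-1)] (1 + t)^(2n) = (1/n) C(2n, n-1).
Using the identity C(2n, n-1) = C(2n, n) * n / (n+1), the unscaled factor equals C(2n, n) / (n+1) = C_n, the n-th Catalan number.
For n = 22: C_22 = C(44, 22) / 23 = 2104098963720/23 = 91482563640 = 91482563640.

91482563640


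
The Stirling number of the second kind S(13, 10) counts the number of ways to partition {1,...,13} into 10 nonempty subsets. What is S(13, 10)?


Using the explicit formula S(n,k) = (1/k!) sum_{j=0}^{k} (-1)^(k-j) C(k,j) j^n:
S(13, 10) = 39325
Equivalently, S(n,k) is n! times the coefficient of x^n in the EGF (e^x - 1)^k / k!.

39325


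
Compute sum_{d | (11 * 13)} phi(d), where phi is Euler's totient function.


First, 11 * 13 = 143. One classical identity is sum_{d | n} phi(d) = n (each k in [1, n] has a unique gcd with n, and among the k's with gcd(k, n) = n/d there are phi(d) of them). So the sum equals 143. We also verify directly:
Divisors of 143: 1, 11, 13, 143.
phi values: 1, 10, 12, 120.
Sum = 143.

143


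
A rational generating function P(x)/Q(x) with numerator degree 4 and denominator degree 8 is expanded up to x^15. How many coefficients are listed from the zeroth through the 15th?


Expanding up to x^15 gives the coefficients for x^0, x^1, ..., x^15.
That is 15 + 1 = 16 coefficients in total.

16


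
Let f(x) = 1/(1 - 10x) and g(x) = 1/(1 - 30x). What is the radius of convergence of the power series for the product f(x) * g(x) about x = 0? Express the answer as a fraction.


The radius of 1/(1 - 10x) is 1/10 (nearest singularity at x = 1/10), and the radius of 1/(1 - 30x) is 1/30.
The product f(x)*g(x) = 1/((1 - 10x)(1 - 30x)) has singularities at both 1/10 and 1/30, so its radius of convergence is the distance to the nearest one:
min(1/10, 1/30) = 1/30.

1/30


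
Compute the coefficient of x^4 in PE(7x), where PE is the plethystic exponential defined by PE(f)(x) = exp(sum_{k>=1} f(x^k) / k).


With f(x) = 7x, the exponent is sum_{k>=1} 7 x^k / k = 7 * (-ln(1 - x)). Exponentiating:
PE(7x) = exp(-7 ln(1 - x)) = 1/(1 - x)^7.
By the negative binomial expansion, [x^n] 1/(1 - x)^7 = C(n + 6, 6).
For n = 4: C(10, 6) = 210.

210


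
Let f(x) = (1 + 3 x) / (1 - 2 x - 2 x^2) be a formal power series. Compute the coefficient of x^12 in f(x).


Write f(x) = sum_{k>=0} a_k x^k. Multiplying both sides by 1 - 2 x - 2 x^2 gives
(1 - 2 x - 2 x^2) sum_{k>=0} a_k x^k = 1 + 3 x.
Matching coefficients:
 x^0: a_0 = 1
 x^1: a_1 - 2 a_0 = 3  =>  a_1 = 2*1 + 3 = 5
 x^k (k >= 2): a_k = 2 a_{k-1} + 2 a_{k-2}.
Iterating: a_2 = 12, a_3 = 34, a_4 = 92, a_5 = 252, a_6 = 688, a_7 = 1880, a_8 = 5136, a_9 = 14032, a_10 = 38336, a_11 = 104736, a_12 = 286144.
So the coefficient of x^12 is 286144.

286144


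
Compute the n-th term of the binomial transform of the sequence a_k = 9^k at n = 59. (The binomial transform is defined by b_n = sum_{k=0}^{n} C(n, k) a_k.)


With a_k = 9^k, b_n = sum_{k=0}^{n} C(n, k) 9^k = (1 + 9)^n by the binomial theorem.
For n = 59: (1 + 9)^59 = 10^59 = 100000000000000000000000000000000000000000000000000000000000.

100000000000000000000000000000000000000000000000000000000000


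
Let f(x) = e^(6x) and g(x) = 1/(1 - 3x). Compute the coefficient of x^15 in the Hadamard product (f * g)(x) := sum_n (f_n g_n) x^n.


Expanding: f_k = 6^k/k! (from e^(6x)) and g_k = 3^k (from 1/(1 - 3x)). So the Hadamard coefficient (f * g)_k = 6^k 3^k / k! = (18)^k / k!.
For k = 15: 18^15/15! = 6746640616477458432/1307674368000 = 4518872583696/875875.

4518872583696/875875


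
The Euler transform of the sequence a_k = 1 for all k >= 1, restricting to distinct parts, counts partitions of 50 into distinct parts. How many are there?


Partitions of 50 into distinct parts can be computed via generating function.
Product (1+x)(1+x^2)(1+x^3)...
The coefficient of x^50 = 3658

3658


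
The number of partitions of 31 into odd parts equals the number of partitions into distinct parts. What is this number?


Computing partitions of 31 into odd parts (1, 3, 5, ...):
Using the generating function prod_{k>=0} 1/(1-x^(2k+1)),
the count is 340

340


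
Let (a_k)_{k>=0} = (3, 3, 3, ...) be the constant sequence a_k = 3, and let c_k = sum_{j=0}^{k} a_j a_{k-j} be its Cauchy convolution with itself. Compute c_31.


Since a_j = 3 for all j >= 0, the convolution sum becomes
c_k = sum_{j=0}^{k} 3 * 3 = 9 * (k + 1).
Equivalently, the generating function of (a_k) is 3/(1 - x) and its square is 9/(1 - x)^2 = sum_{k>=0} 9(k + 1) x^k.
For k = 31: 9 * 32 = 288.

288


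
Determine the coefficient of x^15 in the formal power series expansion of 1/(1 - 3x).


The geometric series identity gives 1/(1 - c x) = sum_{k>=0} c^k x^k, so the coefficient of x^k is c^k.
Here c = 3 and k = 15.
Computing: 3^15 = 14348907

14348907


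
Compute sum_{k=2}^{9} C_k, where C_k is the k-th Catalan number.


C_2 through C_9: 2, 5, 14, 42, 132, 429, 1430, 4862
Sum = 2 + 5 + 14 + 42 + 132 + 429 + 1430 + 4862
= 6916

6916


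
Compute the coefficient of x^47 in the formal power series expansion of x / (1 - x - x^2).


Let f(x) = sum_{k>=0} a_k x^k. Multiplying f(x) * (1 - x - x^2) = x and matching coefficients gives a_0 = 0, a_1 = 1, and a_k = a_{k-1} + a_{k-2} for k >= 2. These are the Fibonacci numbers F_k.
Iterating from F_0 = 0, F_1 = 1:
F_0=0, F_1=1, F_2=1, F_3=2, F_4=3, F_5=5, F_6=8, F_7=13, F_8=21, F_9=34, ...
F_47 = 2971215073.

2971215073


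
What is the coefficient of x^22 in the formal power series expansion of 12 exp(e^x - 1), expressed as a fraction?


exp(e^x - 1) is the exponential generating function for the Bell numbers Bell_k: exp(e^x - 1) = sum_{k>=0} Bell_k x^k / k!.
So the coefficient of x^22 in 12 exp(e^x - 1) is 12 Bell_22 / 22!.
Computing: Bell_22 = 4506715738447323 and 22! = 1124000727777607680000, giving
12 * 4506715738447323/1124000727777607680000 = 88366975263673/1836602496368640000.

88366975263673/1836602496368640000


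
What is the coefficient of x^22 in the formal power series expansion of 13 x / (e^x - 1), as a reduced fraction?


The exponential generating function for Bernoulli numbers is
x / (e^x - 1) = sum_{k>=0} B_k x^k / k!.
So the coefficient of x^22 in 13 x / (e^x - 1) is 13 B_22 / 22!.
Computing: B_22 = 854513/138, 22! = 1124000727777607680000, giving
13 * 854513/138 / 1124000727777607680000 = 77683/1084700003030138880000.

77683/1084700003030138880000


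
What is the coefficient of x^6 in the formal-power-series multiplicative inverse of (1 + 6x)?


The inverse is 1/(1 + 6x). Apply the geometric identity 1/(1 - y) = sum_{k>=0} y^k with y = -6x:
1/(1 + 6x) = sum_{k>=0} (-6)^k x^k.
So the coefficient of x^6 is (-6)^6 = 46656.

46656


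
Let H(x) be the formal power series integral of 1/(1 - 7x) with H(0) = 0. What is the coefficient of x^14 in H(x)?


1/(1 - 7x) = sum_{k>=0} 7^k x^k. Integrating termwise with H(0) = 0:
H(x) = sum_{k>=0} 7^k x^(k+1) / (k+1) = sum_{m>=1} 7^(m-1) x^m / m.
For m = 14: 7^13/14 = 96889010407/14 = 13841287201/2.

13841287201/2


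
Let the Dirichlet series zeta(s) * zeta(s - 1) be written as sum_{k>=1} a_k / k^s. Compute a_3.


Convolution gives a_k = sum_{d | k} d * 1 = sum_{d | k} d = sigma(k), the sum of positive divisors of k.
For k = 3, the divisors are 1, 3, so
sigma(3) = 1 + 3 = 4.

4


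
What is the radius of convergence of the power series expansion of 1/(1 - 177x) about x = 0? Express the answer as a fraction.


Expanding 1/(1 - 177x) = sum_{k>=0} 177^k x^k, the series converges when |177x| < 1, i.e., |x| < 1/177.
So the radius of convergence is 1/177 = 1/177.

1/177


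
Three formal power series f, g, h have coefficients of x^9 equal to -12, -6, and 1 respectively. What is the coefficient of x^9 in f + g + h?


Series addition is componentwise:
-12 + -6 + 1
= -17

-17


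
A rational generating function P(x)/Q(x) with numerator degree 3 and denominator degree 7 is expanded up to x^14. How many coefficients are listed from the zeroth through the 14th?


Expanding up to x^14 gives the coefficients for x^0, x^1, ..., x^14.
That is 14 + 1 = 15 coefficients in total.

15


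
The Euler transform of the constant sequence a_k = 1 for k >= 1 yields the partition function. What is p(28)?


The Euler transform converts the sequence a_k = 1 into the number of integer partitions.
Using the recurrence or dynamic programming:
p(28) = 3718

3718


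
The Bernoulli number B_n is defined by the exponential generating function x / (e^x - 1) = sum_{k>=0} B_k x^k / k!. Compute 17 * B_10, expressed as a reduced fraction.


Bernoulli numbers can also be computed recursively via B_0 = 1 and sum_{j=0}^{m} C(m+1, j) B_j = 0 for m >= 1. Odd-index Bernoulli numbers vanish for k >= 3.
Computing B_10 = 5/66, so 17 * B_10 = 17 * 5/66 = 85/66.

85/66


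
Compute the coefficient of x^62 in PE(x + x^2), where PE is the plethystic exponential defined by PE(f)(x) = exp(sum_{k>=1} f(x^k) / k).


With f(x) = x + x^2, the exponent is sum_{k>=1} (x^k + x^(2k)) / k = -ln(1 - x) - ln(1 - x^2). Exponentiating:
PE(x + x^2) = 1 / ((1 - x)(1 - x^2)).
This is the generating function for partitions of n into parts of size 1 or 2. The number of 2's can be any j in 0..31, and the rest are 1's, so
[x^62] = floor(62/2) + 1 = 32.

32


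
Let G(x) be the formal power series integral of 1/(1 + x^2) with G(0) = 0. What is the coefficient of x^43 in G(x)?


1/(1 + x^2) = sum_{j>=0} (-1)^j x^(2j). Integrating termwise with G(0) = 0:
G(x) = sum_{j>=0} (-1)^j x^(2j+1) / (2j+1) = arctan(x).
Only odd powers are nonzero. For x^43 write 43 = 2*21 + 1, giving
(-1)^21 / 43 = -1/43 = -1/43.

-1/43


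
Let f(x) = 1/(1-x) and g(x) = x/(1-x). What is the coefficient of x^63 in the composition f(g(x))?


First simplify the composition: f(g(x)) = 1/(1 - x/(1-x)) = (1-x)/((1-x) - x) = (1-x)/(1-2x).
Now extract the coefficient. Write (1-x)/(1-2x) = 1/(1-2x) - x/(1-2x).
The coefficient of x^n in 1/(1-2x) is 2^n, and in x/(1-2x) is 2^(n-1) (for n >= 1).
So the coefficient of x^63 is 2^63 - 2^62 = 9223372036854775808 - 4611686018427387904 = 4611686018427387904.

4611686018427387904


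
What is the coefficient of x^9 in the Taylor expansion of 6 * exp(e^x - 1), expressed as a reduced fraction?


exp(e^x - 1) = sum_{k>=0} Bell_k x^k / k!, where Bell_k is the k-th Bell number.
So the coefficient of x^9 is 6 * Bell_9 / 9!.
Computing: Bell_9 = 21147 and 9! = 362880, giving
6 * 21147/362880 = 1007/2880.

1007/2880


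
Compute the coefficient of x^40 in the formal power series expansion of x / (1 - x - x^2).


Let f(x) = sum_{k>=0} a_k x^k. Multiplying f(x) * (1 - x - x^2) = x and matching coefficients gives a_0 = 0, a_1 = 1, and a_k = a_{k-1} + a_{k-2} for k >= 2. These are the Fibonacci numbers F_k.
Iterating from F_0 = 0, F_1 = 1:
F_0=0, F_1=1, F_2=1, F_3=2, F_4=3, F_5=5, F_6=8, F_7=13, F_8=21, F_9=34, ...
F_40 = 102334155.

102334155


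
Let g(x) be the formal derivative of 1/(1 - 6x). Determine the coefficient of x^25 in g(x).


Differentiate termwise: d/dx sum_{k>=0} 6^k x^k = sum_{k>=1} k 6^k x^(k-1) = sum_{j>=0} (j+1) 6^(j+1) x^j.
Equivalently, d/dx [1/(1 - 6x)] = 6/(1 - 6x)^2.
For j = 25: 26 * 6^26 = 26 * 170581728179578208256 = 4435124932669033414656.

4435124932669033414656


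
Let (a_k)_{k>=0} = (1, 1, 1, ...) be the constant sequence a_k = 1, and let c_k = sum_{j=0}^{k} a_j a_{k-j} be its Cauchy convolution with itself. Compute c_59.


Since a_j = 1 for all j >= 0, the convolution sum becomes
c_k = sum_{j=0}^{k} 1 * 1 = 1 * (k + 1).
Equivalently, the generating function of (a_k) is 1/(1 - x) and its square is 1/(1 - x)^2 = sum_{k>=0} 1(k + 1) x^k.
For k = 59: 1 * 60 = 60.

60


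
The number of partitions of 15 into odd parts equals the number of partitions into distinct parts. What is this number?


Computing partitions of 15 into odd parts (1, 3, 5, ...):
Using the generating function prod_{k>=0} 1/(1-x^(2k+1)),
the count is 27

27


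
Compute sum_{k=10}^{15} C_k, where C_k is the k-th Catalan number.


C_10 through C_15: 16796, 58786, 208012, 742900, 2674440, 9694845
Sum = 16796 + 58786 + 208012 + 742900 + 2674440 + 9694845
= 13395779

13395779


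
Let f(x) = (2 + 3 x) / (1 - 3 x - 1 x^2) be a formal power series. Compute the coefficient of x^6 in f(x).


Write f(x) = sum_{k>=0} a_k x^k. Multiplying both sides by 1 - 3 x - 1 x^2 gives
(1 - 3 x - 1 x^2) sum_{k>=0} a_k x^k = 2 + 3 x.
Matching coefficients:
 x^0: a_0 = 2
 x^1: a_1 - 3 a_0 = 3  =>  a_1 = 3*2 + 3 = 9
 x^k (k >= 2): a_k = 3 a_{k-1} + 1 a_{k-2}.
Iterating: a_2 = 29, a_3 = 96, a_4 = 317, a_5 = 1047, a_6 = 3458.
So the coefficient of x^6 is 3458.

3458


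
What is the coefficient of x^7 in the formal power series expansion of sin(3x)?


The Maclaurin series is sin(t) = sum_{k>=0} (-1)^k t^(2k+1) / (2k+1)!, so substituting t = 3x, only odd powers of x are nonzero, with coefficient of x^(2k+1) equal to (-1)^k 3^(2k+1) / (2k+1)!.
Write 7 = 2*3 + 1, giving the coefficient (-1)^3 * 3^7 / 7! = -2187/5040 = -243/560.

-243/560


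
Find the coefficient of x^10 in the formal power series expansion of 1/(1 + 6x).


Write 1/(1 + c x) = 1/(1 - (-c) x) and apply the geometric-series identity
1/(1 - y) = sum_{k>=0} y^k to get 1/(1 + c x) = sum_{k>=0} (-c)^k x^k.
So the coefficient of x^k is (-c)^k = (-1)^k * c^k.
Here c = 6 and k = 10:
(-6)^10 = 1 * 60466176 = 60466176

60466176


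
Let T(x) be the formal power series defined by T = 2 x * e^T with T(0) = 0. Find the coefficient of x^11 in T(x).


Apply the Lagrange inversion formula: if T = 2 x * phi(T) with phi(t) = e^t, then
[x^n] T = 2^n * (1/n) [t^(n-1)] phi(t)^n = 2^n * (1/n) [t^(n-1)] e^(n t) = 2^n * (1/n) * n^(n-1) / (n-1)! = 2^n * n^(n-1) / n!.
When c = 1 this is the Cayley count of rooted labeled trees on n vertices, divided by n!.
For n = 11: 2^11 * 11^10 / 11! = 2048 * 25937424601/39916800 = 18863581528/14175.

18863581528/14175


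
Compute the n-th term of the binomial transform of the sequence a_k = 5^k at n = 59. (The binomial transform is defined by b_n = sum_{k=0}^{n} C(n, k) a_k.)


With a_k = 5^k, b_n = sum_{k=0}^{n} C(n, k) 5^k = (1 + 5)^n by the binomial theorem.
For n = 59: (1 + 5)^59 = 6^59 = 8145612996781542914887125378962433977610141696.

8145612996781542914887125378962433977610141696


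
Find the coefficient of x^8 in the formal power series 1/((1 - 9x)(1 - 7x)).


By partial fractions or Cauchy convolution:
The coefficient equals sum_{k=0}^{8} 9^k * 7^(8-k).
= 173533441

173533441


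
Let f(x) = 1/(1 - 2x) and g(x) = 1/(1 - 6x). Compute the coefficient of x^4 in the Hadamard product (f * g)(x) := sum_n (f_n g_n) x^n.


f has coefficients f_k = 2^k and g has coefficients g_k = 6^k, so the Hadamard product has coefficient (f*g)_k = 2^k * 6^k = 12^k.
For k = 4: 12^4 = 20736.

20736


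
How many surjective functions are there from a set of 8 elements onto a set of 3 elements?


By inclusion-exclusion on which target elements are missed, the number of surjections from an n-set onto a k-set is
surj(n, k) = sum_{j=0}^{k} (-1)^j C(k, j) (k - j)^n.
Equivalently surj(n, k) = k! * S(n, k), where S(n, k) is the Stirling number of the second kind.
For n = 8, k = 3:
S(8, 3) = 966, so
surj = 3! * 966 = 6 * 966 = 5796.

5796


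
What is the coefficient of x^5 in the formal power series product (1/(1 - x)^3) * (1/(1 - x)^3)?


Combine the factors: (1/(1 - x)^3) * (1/(1 - x)^3) = 1/(1 - x)^6.
Then use 1/(1 - x)^r = sum_{k>=0} C(k + r - 1, r - 1) x^k with r = 6 and k = 5:
C(10, 5) = 252.

252


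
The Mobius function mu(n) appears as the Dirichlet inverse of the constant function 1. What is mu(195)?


195 = 3 * 5 * 13 (all distinct primes).
mu(195) = (-1)^3 = -1

-1


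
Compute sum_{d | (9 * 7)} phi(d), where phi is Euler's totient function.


First, 9 * 7 = 63. One classical identity is sum_{d | n} phi(d) = n (each k in [1, n] has a unique gcd with n, and among the k's with gcd(k, n) = n/d there are phi(d) of them). So the sum equals 63. We also verify directly:
Divisors of 63: 1, 3, 7, 9, 21, 63.
phi values: 1, 2, 6, 6, 12, 36.
Sum = 63.

63


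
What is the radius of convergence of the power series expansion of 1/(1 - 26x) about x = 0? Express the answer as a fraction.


Expanding 1/(1 - 26x) = sum_{k>=0} 26^k x^k, the series converges when |26x| < 1, i.e., |x| < 1/26.
So the radius of convergence is 1/26 = 1/26.

1/26


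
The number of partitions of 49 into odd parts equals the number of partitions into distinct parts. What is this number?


Computing partitions of 49 into odd parts (1, 3, 5, ...):
Using the generating function prod_{k>=0} 1/(1-x^(2k+1)),
the count is 3264

3264


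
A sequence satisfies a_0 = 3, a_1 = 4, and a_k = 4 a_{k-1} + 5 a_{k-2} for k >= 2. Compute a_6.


The characteristic equation is t^2 - 4 t - 5 = 0, with roots r_1 = 5 and r_2 = -1 (so c_1 = r_1 + r_2, c_2 = -r_1 r_2 as required).
One can use the closed form a_n = A r_1^n + B r_2^n, but direct iteration is more reliable:
a_0 = 3, a_1 = 4, a_2 = 31, a_3 = 144, a_4 = 731, a_5 = 3644, a_6 = 18231.
So a_6 = 18231.

18231


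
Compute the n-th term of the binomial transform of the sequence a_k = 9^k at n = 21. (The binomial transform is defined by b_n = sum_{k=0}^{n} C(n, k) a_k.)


With a_k = 9^k, b_n = sum_{k=0}^{n} C(n, k) 9^k = (1 + 9)^n by the binomial theorem.
For n = 21: (1 + 9)^21 = 10^21 = 1000000000000000000000.

1000000000000000000000


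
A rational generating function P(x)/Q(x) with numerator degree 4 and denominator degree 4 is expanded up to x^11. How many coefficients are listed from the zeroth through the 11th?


Expanding up to x^11 gives the coefficients for x^0, x^1, ..., x^11.
That is 11 + 1 = 12 coefficients in total.

12


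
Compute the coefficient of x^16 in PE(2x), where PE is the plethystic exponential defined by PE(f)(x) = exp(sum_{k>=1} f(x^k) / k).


With f(x) = 2x, the exponent is sum_{k>=1} 2 x^k / k = 2 * (-ln(1 - x)). Exponentiating:
PE(2x) = exp(-2 ln(1 - x)) = 1/(1 - x)^2.
By the negative binomial expansion, [x^n] 1/(1 - x)^2 = C(n + 1, 1).
For n = 16: C(17, 1) = 17.

17


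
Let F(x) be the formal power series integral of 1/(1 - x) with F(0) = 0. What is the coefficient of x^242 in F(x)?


1/(1 - x) = sum_{k>=0} x^k. Integrating termwise and using F(0) = 0 gives
F(x) = sum_{k>=0} x^(k+1) / (k+1) = sum_{m>=1} x^m / m = -ln(1 - x).
So the coefficient of x^242 is 1/242 = 1/242.

1/242


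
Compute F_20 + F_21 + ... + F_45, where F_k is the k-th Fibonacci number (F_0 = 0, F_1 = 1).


Use the identity sum_{k=0}^{N} F_k = F_{N+2} - 1 (which follows from F_{k+2} - F_{k+1} = F_k). Then
sum_{k=20}^{45} F_k = (F_{47} - 1) - (F_{21} - 1) = F_{47} - F_{21}.
Computing: F_{47} = 2971215073, F_{21} = 10946, so
Sum = 2971215073 - 10946 = 2971204127.

2971204127


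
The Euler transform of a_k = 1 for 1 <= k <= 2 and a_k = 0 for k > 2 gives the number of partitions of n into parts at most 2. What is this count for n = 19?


Partitions of 19 into parts at most 2:
Using generating function (1-x)^(-1)(1-x^2)^(-1),
the coefficient of x^19 = 10

10


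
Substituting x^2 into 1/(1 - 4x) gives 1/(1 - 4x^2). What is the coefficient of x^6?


The coefficient of x^(2m) in 1/(1 - 4x^2) is 4^m.
With n = 6 = 2*3, the coefficient is 4^3 = 64.

64


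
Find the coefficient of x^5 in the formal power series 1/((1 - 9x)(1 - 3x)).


By partial fractions or Cauchy convolution:
The coefficient equals sum_{k=0}^{5} 9^k * 3^(5-k).
= 88452

88452


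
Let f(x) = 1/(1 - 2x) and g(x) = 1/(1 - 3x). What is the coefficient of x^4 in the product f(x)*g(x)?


The coefficient of x^n in f*g is the Cauchy product: sum_{k=0}^{n} a^k * b^(n-k).
With a=2, b=3, n=4:
sum_{k=0}^{4} 2^k * 3^(4-k)
= 211

211


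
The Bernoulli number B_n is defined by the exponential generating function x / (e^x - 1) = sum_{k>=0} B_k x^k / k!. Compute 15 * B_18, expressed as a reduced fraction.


Bernoulli numbers can also be computed recursively via B_0 = 1 and sum_{j=0}^{m} C(m+1, j) B_j = 0 for m >= 1. Odd-index Bernoulli numbers vanish for k >= 3.
Computing B_18 = 43867/798, so 15 * B_18 = 15 * 43867/798 = 219335/266.

219335/266


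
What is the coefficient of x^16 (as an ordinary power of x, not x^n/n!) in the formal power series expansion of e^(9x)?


The exponential series is e^y = sum_{k>=0} y^k / k!. Substituting y = 9x gives
e^(9x) = sum_{k>=0} 9^k x^k / k!.
So the coefficient of x^n is a^n/n! with a = 9, n = 16:
9^16 / 16! = 1853020188851841/20922789888000 = 2541865828329/28700672000

2541865828329/28700672000


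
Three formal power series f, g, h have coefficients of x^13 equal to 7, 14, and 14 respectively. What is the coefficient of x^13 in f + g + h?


Series addition is componentwise:
7 + 14 + 14
= 35

35


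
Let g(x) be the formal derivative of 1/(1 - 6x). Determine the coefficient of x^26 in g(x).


Differentiate termwise: d/dx sum_{k>=0} 6^k x^k = sum_{k>=1} k 6^k x^(k-1) = sum_{j>=0} (j+1) 6^(j+1) x^j.
Equivalently, d/dx [1/(1 - 6x)] = 6/(1 - 6x)^2.
For j = 26: 27 * 6^27 = 27 * 1023490369077469249536 = 27634239965091669737472.

27634239965091669737472


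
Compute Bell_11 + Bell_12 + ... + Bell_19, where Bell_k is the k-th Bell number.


Recall Bell_k counts set partitions of a k-set (with Bell_0 = 1 by convention).
Bell_11 through Bell_19: 678570, 4213597, 27644437, 190899322, 1382958545, 10480142147, 82864869804, 682076806159, 5832742205057
Sum = 678570 + 4213597 + 27644437 + 190899322 + 1382958545 + 10480142147 + 82864869804 + 682076806159 + 5832742205057 = 6609770417638.

6609770417638


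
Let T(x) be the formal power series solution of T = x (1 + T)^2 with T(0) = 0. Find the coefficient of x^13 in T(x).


Apply the Lagrange inversion formula: if T = x * phi(T) with phi(t) = (1 + t)^2, then [x^n] T = (1/n) [t^(n-1)] phi(t)^n = (1/n) [t^(n-1)] (1 + t)^(2n) = (1/n) C(2n, n-1).
Using the identity C(2n, n-1) = C(2n, n) * n / (n+1), the unscaled factor equals C(2n, n) / (n+1) = C_n, the n-th Catalan number.
For n = 13: C_13 = C(26, 13) / 14 = 10400600/14 = 742900 = 742900.

742900


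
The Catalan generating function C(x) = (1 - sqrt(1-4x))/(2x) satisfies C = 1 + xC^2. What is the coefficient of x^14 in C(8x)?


Substituting x -> 8x scales the n-th coefficient by 8^n, so [x^14] C(8x) = 8^14 * C_14.
C_14 = C(2*14, 14)/(15) = 40116600/15 = 2674440.
So 8^14 * 2674440 = 4398046511104 * 2674440 = 11762311511156981760.

11762311511156981760


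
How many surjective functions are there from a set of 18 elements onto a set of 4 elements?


By inclusion-exclusion on which target elements are missed, the number of surjections from an n-set onto a k-set is
surj(n, k) = sum_{j=0}^{k} (-1)^j C(k, j) (k - j)^n.
Equivalently surj(n, k) = k! * S(n, k), where S(n, k) is the Stirling number of the second kind.
For n = 18, k = 4:
S(18, 4) = 2798806985, so
surj = 4! * 2798806985 = 24 * 2798806985 = 67171367640.

67171367640


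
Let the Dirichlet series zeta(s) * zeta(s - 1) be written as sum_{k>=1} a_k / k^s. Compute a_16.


Convolution gives a_k = sum_{d | k} d * 1 = sum_{d | k} d = sigma(k), the sum of positive divisors of k.
For k = 16, the divisors are 1, 2, 4, 8, 16, so
sigma(16) = 1 + 2 + 4 + 8 + 16 = 31.

31


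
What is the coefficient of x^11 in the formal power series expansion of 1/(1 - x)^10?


The negative binomial / multiset identity is
1/(1 - x)^r = sum_{k>=0} C(k + r - 1, r - 1) x^k.
Here r = 10 and k = 11, so the coefficient is
C(11 + 9, 9) = C(20, 9)
= 167960

167960


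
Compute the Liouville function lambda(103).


The Liouville function is lambda(k) = (-1)^Omega(k), where Omega(k) counts the prime factors of k with multiplicity.
Factoring: 103 = 103, so Omega(103) = 1.
lambda(103) = (-1)^1 = -1.

-1


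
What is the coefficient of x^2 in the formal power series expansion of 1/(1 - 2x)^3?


The general identity 1/(1 - c x)^r = sum_{k>=0} c^k C(k + r - 1, r - 1) x^k follows by substituting y = c x into 1/(1 - y)^r = sum_{k>=0} C(k + r - 1, r - 1) y^k.
For c = 2, r = 3, k = 2:
2^2 * C(4, 2) = 4 * 6 = 24.

24


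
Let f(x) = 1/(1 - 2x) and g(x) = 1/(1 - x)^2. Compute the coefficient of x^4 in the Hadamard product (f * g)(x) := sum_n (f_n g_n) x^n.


f has coefficients f_k = 2^k. For g = 1/(1 - x)^2 the coefficient is g_k = C(k + 1, 1) = k + 1. The Hadamard coefficient is (f * g)_k = 2^k * (k + 1).
For k = 4: 2^4 * 5 = 16 * 5 = 80.

80


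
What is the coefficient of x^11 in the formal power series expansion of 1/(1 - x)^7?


The expansion 1/(1 - x)^r = sum_{k>=0} C(k + r - 1, r - 1) x^k follows from the multiset / negative-binomial theorem (or from repeated differentiation of the geometric series).
For r = 7 and k = 11:
C(17, 6) = 355687428096000 / (720 * 39916800) = 12376.

12376


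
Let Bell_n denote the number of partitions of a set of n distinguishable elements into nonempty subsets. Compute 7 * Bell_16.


Bell_16 can be computed from the Bell triangle or from Dobinski's identity Bell_n = (1/e) * sum_{k>=0} k^n / k!.
Computing Bell_16 = 10480142147.
Then 7 * 10480142147 = 73360995029.

73360995029


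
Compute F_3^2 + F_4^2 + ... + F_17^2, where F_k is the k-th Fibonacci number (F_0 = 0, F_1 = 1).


There is a standard identity sum_{k=0}^{N} F_k^2 = F_N * F_{N+1} (proved inductively from the telescoping relation F_k^2 = F_k F_{k+1} - F_{k-1} F_k). Then
sum_{k=3}^{17} F_k^2 = F_17 F_18 - F_2 F_3.
Computing: F_17 = 1597, F_18 = 2584, F_2 = 1, F_3 = 2.
Sum = 1597 * 2584 - 1 * 2 = 4126646.

4126646


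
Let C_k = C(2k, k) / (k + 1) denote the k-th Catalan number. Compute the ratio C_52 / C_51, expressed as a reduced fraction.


Using C_k = (2k)! / (k! (k+1)!), the ratio C_{k+1}/C_k simplifies to
C_{k+1}/C_k = [(2k+2)! / ((k+1)! (k+2)!)] * [k! (k+1)! / (2k)!]
 = (2k+2)(2k+1) / ((k+1)(k+2)) = 2(2k+1) / (k+2).
For k = 51: 2(2*51 + 1) / (51 + 2) = 206/53 = 206/53.

206/53


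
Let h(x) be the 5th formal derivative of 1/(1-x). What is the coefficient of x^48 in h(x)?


Differentiating 5 times: d^5/dx^5 [1/(1-x)] = 5!/(1-x)^6.
The expansion 1/(1-x)^6 = sum_{k>=0} C(k+5, 5) x^k, so the coefficient of x^n in 5!/(1-x)^6 is 5! * C(n+5, 5).
For n = 48: 120 * C(53, 5) = 120 * 2869685 = 344362200

344362200


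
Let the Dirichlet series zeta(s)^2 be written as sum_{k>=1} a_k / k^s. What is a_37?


The Dirichlet convolution of the constant function 1 with itself gives (1 * 1)(k) = sum_{d | k} 1 = d(k), the number of positive divisors of k.
Since zeta(s) = sum_{k>=1} 1/k^s, we have zeta(s)^2 = sum_{k>=1} d(k)/k^s, so a_k = d(k).
For k = 37: the divisors are 1, 37.
Count = 2.

2


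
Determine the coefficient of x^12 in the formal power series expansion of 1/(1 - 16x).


The geometric series identity gives 1/(1 - c x) = sum_{k>=0} c^k x^k, so the coefficient of x^k is c^k.
Here c = 16 and k = 12.
Computing: 16^12 = 281474976710656

281474976710656


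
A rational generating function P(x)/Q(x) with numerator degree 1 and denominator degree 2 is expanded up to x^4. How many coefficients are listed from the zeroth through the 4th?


Expanding up to x^4 gives the coefficients for x^0, x^1, ..., x^4.
That is 4 + 1 = 5 coefficients in total.

5


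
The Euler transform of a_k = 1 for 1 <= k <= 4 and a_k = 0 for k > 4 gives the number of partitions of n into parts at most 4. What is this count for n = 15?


Partitions of 15 into parts at most 4:
Using generating function (1-x)^(-1)(1-x^2)^(-1)...(1-x^4)^(-1),
the coefficient of x^15 = 54

54


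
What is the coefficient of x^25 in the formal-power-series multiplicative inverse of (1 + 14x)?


The inverse is 1/(1 + 14x). Apply the geometric identity 1/(1 - y) = sum_{k>=0} y^k with y = -14x:
1/(1 + 14x) = sum_{k>=0} (-14)^k x^k.
So the coefficient of x^25 is (-14)^25 = -44998795805848373114515226624.

-44998795805848373114515226624


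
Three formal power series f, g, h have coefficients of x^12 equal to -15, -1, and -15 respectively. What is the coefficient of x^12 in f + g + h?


Series addition is componentwise:
-15 + -1 + -15
= -31

-31
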